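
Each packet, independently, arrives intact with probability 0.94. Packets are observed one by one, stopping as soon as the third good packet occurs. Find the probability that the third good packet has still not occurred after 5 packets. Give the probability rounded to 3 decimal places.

0.002

Needing more than 5 packets ⇔ fewer than 3 successes in the first 5. With X ~ Binomial(5, 0.94), P(Y > 5) = P(X ≤ 2).
  k=0: C(5,0)·0.94^0·0.06^5 = 0.00000
  k=1: C(5,1)·0.94^1·0.06^4 = 0.00006
  k=2: C(5,2)·0.94^2·0.06^3 = 0.00191
P(X ≤ 2) = 0.00197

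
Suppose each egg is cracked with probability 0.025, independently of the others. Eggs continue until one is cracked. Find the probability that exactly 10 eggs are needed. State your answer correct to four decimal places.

Geometric (trials to first success), p = 0.025.
P(Y = 10) = (1−p)^9 · p = 0.79624 · 0.025 = 0.019906

0.0199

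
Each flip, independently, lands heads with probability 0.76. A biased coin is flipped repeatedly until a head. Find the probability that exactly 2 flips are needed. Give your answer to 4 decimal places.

0.1824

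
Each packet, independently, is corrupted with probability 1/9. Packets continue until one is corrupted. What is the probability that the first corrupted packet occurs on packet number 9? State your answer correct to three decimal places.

0.043

Geometric (trials to first success), p = 0.111111.
P(Y = 9) = (1−p)^8 · p = 0.38974 · 0.111111 = 0.04330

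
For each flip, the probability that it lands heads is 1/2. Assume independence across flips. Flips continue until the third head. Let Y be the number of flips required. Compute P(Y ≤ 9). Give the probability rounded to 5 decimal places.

Finishing within 9 flips ⇔ at least 3 successes in the first 9. With X ~ Binomial(9, 0.50), P(Y ≤ 9) = 1 − P(X ≤ 2).
  k=0: C(9,0)·0.50^0·0.50^9 = 0.0019531
  k=1: C(9,1)·0.50^1·0.50^8 = 0.0175781
  k=2: C(9,2)·0.50^2·0.50^7 = 0.0703125
1 − 0.0898438 = 0.9101562

0.91016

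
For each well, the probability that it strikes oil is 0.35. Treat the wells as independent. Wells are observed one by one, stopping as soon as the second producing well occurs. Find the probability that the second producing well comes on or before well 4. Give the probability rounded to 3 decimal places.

Finishing within 4 wells ⇔ at least 2 successes in the first 4. With X ~ Binomial(4, 0.35), P(Y ≤ 4) = 1 − P(X ≤ 1).
  k=0: C(4,0)·0.35^0·0.65^4 = 0.17851
  k=1: C(4,1)·0.35^1·0.65^3 = 0.38448
1 − 0.56298 = 0.43702

0.437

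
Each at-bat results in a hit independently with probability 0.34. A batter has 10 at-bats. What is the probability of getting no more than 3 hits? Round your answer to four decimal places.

X ~ Binomial(10, 0.34); P(X ≤ 3) = Σ C(10,k) p^k (1−p)^(10−k) over k:
  k=0: C(10,0)·0.34^0·0.66^10 = 0.015683
  k=1: C(10,1)·0.34^1·0.66^9 = 0.080793
  k=2: C(10,2)·0.34^2·0.66^8 = 0.187293
  k=3: C(10,3)·0.34^3·0.66^7 = 0.257292
Total = 0.541061

0.5411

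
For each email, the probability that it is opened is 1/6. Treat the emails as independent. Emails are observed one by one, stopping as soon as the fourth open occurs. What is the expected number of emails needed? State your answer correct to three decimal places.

24.000

Y = total emails until the fourth success; negative binomial with r=4, p=0.166667.
E[Y] = r / p = 4 / 0.166667 = 24.00000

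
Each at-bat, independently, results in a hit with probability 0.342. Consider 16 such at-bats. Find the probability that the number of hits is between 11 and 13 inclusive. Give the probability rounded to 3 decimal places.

0.005

X ~ Binomial(16, 0.342); P(11 ≤ X ≤ 13) = Σ C(16,k) p^k (1−p)^(16−k) over k:
  k=11: C(16,11)·0.342^11·0.658^5 = 0.00403
  k=12: C(16,12)·0.342^12·0.658^4 = 0.00087
  k=13: C(16,13)·0.342^13·0.658^3 = 0.00014
Total = 0.00505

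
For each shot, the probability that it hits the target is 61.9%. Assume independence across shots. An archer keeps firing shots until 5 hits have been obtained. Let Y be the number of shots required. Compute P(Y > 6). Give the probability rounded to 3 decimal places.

Needing more than 6 shots ⇔ fewer than 5 successes in the first 6. With X ~ Binomial(6, 0.619), P(Y > 6) = P(X ≤ 4).
  k=0: C(6,0)·0.619^0·0.381^6 = 0.00306
  k=1: C(6,1)·0.619^1·0.381^5 = 0.02982
  k=2: C(6,2)·0.619^2·0.381^4 = 0.12111
  k=3: C(6,3)·0.619^3·0.381^3 = 0.26235
  k=4: C(6,4)·0.619^4·0.381^2 = 0.31967
P(X ≤ 4) = 0.73600

0.736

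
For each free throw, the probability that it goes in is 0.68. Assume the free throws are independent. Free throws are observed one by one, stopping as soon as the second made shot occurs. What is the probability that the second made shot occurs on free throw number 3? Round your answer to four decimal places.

0.2959

Y = trial on which the second success occurs; negative binomial, r=2, p=0.68.
P(Y=3) = C(2,1) · p^2 · (1−p)^1
= 2 · 0.4624 · 0.32 = 0.295936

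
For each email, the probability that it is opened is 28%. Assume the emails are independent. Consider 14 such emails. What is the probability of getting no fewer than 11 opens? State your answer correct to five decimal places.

0.00012

X ~ Binomial(14, 0.28); P(X ≥ 11) = Σ C(14,k) p^k (1−p)^(14−k) over k:
  k=11: C(14,11)·0.28^11·0.72^3 = 0.0001127
  k=12: C(14,12)·0.28^12·0.72^2 = 0.0000110
  k=13: C(14,13)·0.28^13·0.72^1 = 0.0000007
  k=14: C(14,14)·0.28^14·0.72^0 = 0.0000000
Total = 0.0001243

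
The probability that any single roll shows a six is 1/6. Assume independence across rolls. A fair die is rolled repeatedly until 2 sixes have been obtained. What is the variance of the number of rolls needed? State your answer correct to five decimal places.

60.00000

Y = total rolls until the second success; negative binomial with r=2, p=0.166667.
Var(Y) = r(1−p)/p² = 2·0.833333 / 0.166667² = 60.0000000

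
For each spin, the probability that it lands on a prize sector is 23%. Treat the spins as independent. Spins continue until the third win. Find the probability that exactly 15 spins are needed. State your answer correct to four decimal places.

0.0481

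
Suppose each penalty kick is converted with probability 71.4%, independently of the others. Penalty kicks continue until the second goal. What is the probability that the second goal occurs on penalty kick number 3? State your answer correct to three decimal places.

Y = trial on which the second success occurs; negative binomial, r=2, p=0.714.
P(Y=3) = C(2,1) · p^2 · (1−p)^1
= 2 · 0.5098 · 0.286 = 0.29160

0.292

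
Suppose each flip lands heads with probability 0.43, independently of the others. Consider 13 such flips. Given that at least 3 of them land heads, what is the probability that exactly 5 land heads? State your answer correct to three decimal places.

0.219

X ~ Binomial(13, 0.43). Want P(X=5 | X≥3) = P(X=5) / P(X≥3).
P(X=5) = C(13,5)·0.43^5·0.57^8 = 0.21082
P(X≥3) = 1 − 0.00067 − 0.00658 − 0.02976 = 0.96299
Ratio = 0.21082 / 0.96299 = 0.21893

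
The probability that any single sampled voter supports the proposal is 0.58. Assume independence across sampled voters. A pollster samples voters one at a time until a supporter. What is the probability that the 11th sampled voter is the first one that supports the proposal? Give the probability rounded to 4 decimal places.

0.0001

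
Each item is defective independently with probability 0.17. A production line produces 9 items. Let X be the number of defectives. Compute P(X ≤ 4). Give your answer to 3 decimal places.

0.990

X ~ Binomial(9, 0.17); P(X ≤ 4) = Σ C(9,k) p^k (1−p)^(9−k) over k:
  k=0: C(9,0)·0.17^0·0.83^9 = 0.18694
  k=1: C(9,1)·0.17^1·0.83^8 = 0.34460
  k=2: C(9,2)·0.17^2·0.83^7 = 0.28232
  k=3: C(9,3)·0.17^3·0.83^6 = 0.13493
  k=4: C(9,4)·0.17^4·0.83^5 = 0.04145
Total = 0.99024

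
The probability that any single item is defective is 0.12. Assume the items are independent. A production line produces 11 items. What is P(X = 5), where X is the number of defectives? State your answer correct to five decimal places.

X ~ Binomial(n=11, p=0.12).
P(X=5) = C(11,5) · p^5 · (1−p)^6
= 462 · 2.4883e-05 · 0.4644 = 0.0053388

0.00534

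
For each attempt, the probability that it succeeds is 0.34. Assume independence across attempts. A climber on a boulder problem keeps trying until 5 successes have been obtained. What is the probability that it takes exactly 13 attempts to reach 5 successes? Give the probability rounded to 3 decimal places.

0.081

Y = trial on which the fifth success occurs; negative binomial, r=5, p=0.34.
P(Y=13) = C(12,4) · p^5 · (1−p)^8
= 495 · 0.0045435 · 0.036004 = 0.08098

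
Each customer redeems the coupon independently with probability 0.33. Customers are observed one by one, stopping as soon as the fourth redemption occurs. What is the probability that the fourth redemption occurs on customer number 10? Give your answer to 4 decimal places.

Y = trial on which the fourth success occurs; negative binomial, r=4, p=0.33.
P(Y=10) = C(9,3) · p^4 · (1−p)^6
= 84 · 0.011859 · 0.090458 = 0.090112

0.0901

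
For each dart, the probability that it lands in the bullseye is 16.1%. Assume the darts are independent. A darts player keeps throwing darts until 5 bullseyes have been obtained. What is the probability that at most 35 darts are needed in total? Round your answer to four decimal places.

0.6848

Finishing within 35 darts ⇔ at least 5 successes in the first 35. With X ~ Binomial(35, 0.161), P(Y ≤ 35) = 1 − P(X ≤ 4).
  k=0: C(35,0)·0.161^0·0.839^35 = 0.002146
  k=1: C(35,1)·0.161^1·0.839^34 = 0.014415
  k=2: C(35,2)·0.161^2·0.839^33 = 0.047023
  k=3: C(35,3)·0.161^3·0.839^32 = 0.099259
  k=4: C(35,4)·0.161^4·0.839^31 = 0.152379
1 − 0.315222 = 0.684778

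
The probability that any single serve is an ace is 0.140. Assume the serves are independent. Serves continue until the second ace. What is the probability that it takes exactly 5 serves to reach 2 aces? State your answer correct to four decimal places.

Y = trial on which the second success occurs; negative binomial, r=2, p=0.14.
P(Y=5) = C(4,1) · p^2 · (1−p)^3
= 4 · 0.0196 · 0.63606 = 0.049867

0.0499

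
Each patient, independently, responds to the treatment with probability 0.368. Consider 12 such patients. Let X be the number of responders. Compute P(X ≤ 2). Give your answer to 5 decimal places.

0.12330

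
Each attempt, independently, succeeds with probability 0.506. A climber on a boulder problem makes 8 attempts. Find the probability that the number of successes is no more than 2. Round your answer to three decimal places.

X ~ Binomial(8, 0.506); P(X ≤ 2) = Σ C(8,k) p^k (1−p)^(8−k) over k:
  k=0: C(8,0)·0.506^0·0.494^8 = 0.00355
  k=1: C(8,1)·0.506^1·0.494^7 = 0.02906
  k=2: C(8,2)·0.506^2·0.494^6 = 0.10419
Total = 0.13680

0.137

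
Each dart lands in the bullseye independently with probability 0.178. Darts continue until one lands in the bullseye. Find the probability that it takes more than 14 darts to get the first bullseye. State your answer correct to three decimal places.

0.064

Y = number of darts to the first success; geometric, p = 0.178.
P(Y > 14) = P(first 14 all fail) = (1−p)^14 = 0.06430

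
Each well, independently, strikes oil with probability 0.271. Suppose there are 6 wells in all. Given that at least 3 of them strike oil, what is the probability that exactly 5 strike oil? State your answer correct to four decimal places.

X ~ Binomial(6, 0.271). Want P(X=5 | X≥3) = P(X=5) / P(X≥3).
P(X=5) = C(6,5)·0.271^5·0.729^1 = 0.006393
P(X≥3) = 1 − 0.150095 − 0.334779 − 0.311129 = 0.203998
Ratio = 0.006393 / 0.203998 = 0.031340

0.0313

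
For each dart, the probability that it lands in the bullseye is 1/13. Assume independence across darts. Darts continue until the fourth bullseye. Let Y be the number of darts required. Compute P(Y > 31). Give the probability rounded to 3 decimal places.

0.787

Needing more than 31 darts ⇔ fewer than 4 successes in the first 31. With X ~ Binomial(31, 0.076923), P(Y > 31) = P(X ≤ 3).
  k=0: C(31,0)·0.076923^0·0.923077^31 = 0.08363
  k=1: C(31,1)·0.076923^1·0.923077^30 = 0.21605
  k=2: C(31,2)·0.076923^2·0.923077^29 = 0.27006
  k=3: C(31,3)·0.076923^3·0.923077^28 = 0.21755
P(X ≤ 3) = 0.78730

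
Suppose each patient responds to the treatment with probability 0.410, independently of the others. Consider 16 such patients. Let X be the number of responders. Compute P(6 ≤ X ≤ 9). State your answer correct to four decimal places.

0.6315

X ~ Binomial(16, 0.41); P(6 ≤ X ≤ 9) = Σ C(16,k) p^k (1−p)^(16−k) over k:
  k=6: C(16,6)·0.41^6·0.59^10 = 0.194423
  k=7: C(16,7)·0.41^7·0.59^9 = 0.193011
  k=8: C(16,8)·0.41^8·0.59^8 = 0.150892
  k=9: C(16,9)·0.41^9·0.59^7 = 0.093206
Total = 0.631531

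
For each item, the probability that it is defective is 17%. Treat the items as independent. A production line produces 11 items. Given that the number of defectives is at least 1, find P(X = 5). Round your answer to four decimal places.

0.0246

X ~ Binomial(11, 0.17). Want P(X=5 | X≥1) = P(X=5) / P(X≥1).
P(X=5) = C(11,5)·0.17^5·0.83^6 = 0.021446
P(X≥1) = 1 − 0.128783 = 0.871217
Ratio = 0.021446 / 0.871217 = 0.024617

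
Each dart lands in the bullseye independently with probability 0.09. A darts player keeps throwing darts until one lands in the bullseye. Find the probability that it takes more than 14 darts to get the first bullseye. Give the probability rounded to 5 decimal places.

Y = number of darts to the first success; geometric, p = 0.09.
P(Y > 14) = P(first 14 all fail) = (1−p)^14 = 0.2670420

0.26704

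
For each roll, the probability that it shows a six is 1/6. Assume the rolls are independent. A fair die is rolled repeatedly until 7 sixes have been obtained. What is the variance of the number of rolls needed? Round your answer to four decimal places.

Y = total rolls until the seventh success; negative binomial with r=7, p=0.166667.
Var(Y) = r(1−p)/p² = 7·0.833333 / 0.166667² = 210.000000

210.0000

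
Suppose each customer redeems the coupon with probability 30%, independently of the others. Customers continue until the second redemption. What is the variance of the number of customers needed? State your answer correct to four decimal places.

Y = total customers until the second success; negative binomial with r=2, p=0.30.
Var(Y) = r(1−p)/p² = 2·0.70 / 0.30² = 15.555556

15.5556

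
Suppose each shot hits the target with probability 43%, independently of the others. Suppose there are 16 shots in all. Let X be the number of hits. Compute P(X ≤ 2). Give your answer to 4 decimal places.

X ~ Binomial(16, 0.43); P(X ≤ 2) = Σ C(16,k) p^k (1−p)^(16−k) over k:
  k=0: C(16,0)·0.43^0·0.57^16 = 0.000124
  k=1: C(16,1)·0.43^1·0.57^15 = 0.001499
  k=2: C(16,2)·0.43^2·0.57^14 = 0.008479
Total = 0.010102

0.0101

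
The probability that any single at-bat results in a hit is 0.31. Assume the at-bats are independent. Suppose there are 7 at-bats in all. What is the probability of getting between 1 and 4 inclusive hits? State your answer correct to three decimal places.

0.892

X ~ Binomial(7, 0.31); P(1 ≤ X ≤ 4) = Σ C(7,k) p^k (1−p)^(7−k) over k:
  k=1: C(7,1)·0.31^1·0.69^6 = 0.23418
  k=2: C(7,2)·0.31^2·0.69^5 = 0.31564
  k=3: C(7,3)·0.31^3·0.69^4 = 0.23635
  k=4: C(7,4)·0.31^4·0.69^3 = 0.10618
Total = 0.89235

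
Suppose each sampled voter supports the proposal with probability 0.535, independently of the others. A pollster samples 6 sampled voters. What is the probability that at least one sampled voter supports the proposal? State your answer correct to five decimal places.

0.98989

P(at least one) = 1 − P(none) = 1 − (1 − 0.535)^6
= 1 − 0.0101092 = 0.9898908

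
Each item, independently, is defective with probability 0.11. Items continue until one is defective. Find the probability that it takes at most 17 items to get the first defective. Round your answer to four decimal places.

0.8621

Y = number of items to the first success; geometric, p = 0.11.
P(Y ≤ 17) = 1 − (1−p)^17 = 1 − 0.137921 = 0.862079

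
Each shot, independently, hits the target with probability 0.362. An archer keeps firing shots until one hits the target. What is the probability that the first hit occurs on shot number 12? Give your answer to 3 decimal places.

Geometric (trials to first success), p = 0.362.
P(Y = 12) = (1−p)^11 · p = 0.007129 · 0.362 = 0.00258

0.003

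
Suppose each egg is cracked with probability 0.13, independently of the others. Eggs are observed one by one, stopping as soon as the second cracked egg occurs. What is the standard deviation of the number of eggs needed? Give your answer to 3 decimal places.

10.147

Y = total eggs until the second success; negative binomial with r=2, p=0.13.
SD(Y) = √[r(1−p)/p²] = √(102.95858) = 10.14685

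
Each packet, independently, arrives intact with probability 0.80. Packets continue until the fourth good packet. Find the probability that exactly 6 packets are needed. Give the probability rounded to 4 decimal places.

0.1638

Y = trial on which the fourth success occurs; negative binomial, r=4, p=0.80.
P(Y=6) = C(5,3) · p^4 · (1−p)^2
= 10 · 0.4096 · 0.04 = 0.163840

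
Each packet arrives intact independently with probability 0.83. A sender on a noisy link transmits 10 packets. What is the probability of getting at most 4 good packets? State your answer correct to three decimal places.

X ~ Binomial(10, 0.83); P(X ≤ 4) = Σ C(10,k) p^k (1−p)^(10−k) over k:
  k=0: C(10,0)·0.83^0·0.17^10 = 0.00000
  k=1: C(10,1)·0.83^1·0.17^9 = 0.00000
  k=2: C(10,2)·0.83^2·0.17^8 = 0.00002
  k=3: C(10,3)·0.83^3·0.17^7 = 0.00028
  k=4: C(10,4)·0.83^4·0.17^6 = 0.00241
Total = 0.00271

0.003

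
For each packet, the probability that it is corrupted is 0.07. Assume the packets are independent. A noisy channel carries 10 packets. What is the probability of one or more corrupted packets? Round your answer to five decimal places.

P(at least one) = 1 − P(none) = 1 − (1 − 0.07)^10
= 1 − 0.4839823 = 0.5160177

0.51602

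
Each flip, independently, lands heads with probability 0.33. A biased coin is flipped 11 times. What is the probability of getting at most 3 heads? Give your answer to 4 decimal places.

X ~ Binomial(11, 0.33); P(X ≤ 3) = Σ C(11,k) p^k (1−p)^(11−k) over k:
  k=0: C(11,0)·0.33^0·0.67^11 = 0.012213
  k=1: C(11,1)·0.33^1·0.67^10 = 0.066169
  k=2: C(11,2)·0.33^2·0.67^9 = 0.162954
  k=3: C(11,3)·0.33^3·0.67^8 = 0.240782
Total = 0.482118

0.4821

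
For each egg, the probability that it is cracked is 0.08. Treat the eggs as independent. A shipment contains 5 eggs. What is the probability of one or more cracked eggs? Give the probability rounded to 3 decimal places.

0.341

P(at least one) = 1 − P(none) = 1 − (1 − 0.08)^5
= 1 − 0.65908 = 0.34092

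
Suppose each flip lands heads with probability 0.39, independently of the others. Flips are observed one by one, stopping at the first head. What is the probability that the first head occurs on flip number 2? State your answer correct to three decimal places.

Geometric (trials to first success), p = 0.39.
P(Y = 2) = (1−p)^1 · p = 0.61 · 0.39 = 0.23790

0.238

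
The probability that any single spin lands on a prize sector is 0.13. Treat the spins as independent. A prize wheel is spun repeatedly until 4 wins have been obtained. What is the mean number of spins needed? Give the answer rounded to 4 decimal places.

Y = total spins until the fourth success; negative binomial with r=4, p=0.13.
E[Y] = r / p = 4 / 0.13 = 30.769231

30.7692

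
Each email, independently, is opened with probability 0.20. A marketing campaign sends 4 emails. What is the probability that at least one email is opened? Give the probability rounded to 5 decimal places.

0.59040

P(at least one) = 1 − P(none) = 1 − (1 − 0.20)^4
= 1 − 0.4096000 = 0.5904000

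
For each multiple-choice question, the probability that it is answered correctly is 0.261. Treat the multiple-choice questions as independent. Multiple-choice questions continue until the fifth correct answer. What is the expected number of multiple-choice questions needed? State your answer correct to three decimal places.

Y = total multiple-choice questions until the fifth success; negative binomial with r=5, p=0.261.
E[Y] = r / p = 5 / 0.261 = 19.15709

19.157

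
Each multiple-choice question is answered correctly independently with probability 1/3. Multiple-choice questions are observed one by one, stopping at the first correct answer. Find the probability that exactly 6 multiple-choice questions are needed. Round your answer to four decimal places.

Geometric (trials to first success), p = 0.333333.
P(Y = 6) = (1−p)^5 · p = 0.13169 · 0.333333 = 0.043896

0.0439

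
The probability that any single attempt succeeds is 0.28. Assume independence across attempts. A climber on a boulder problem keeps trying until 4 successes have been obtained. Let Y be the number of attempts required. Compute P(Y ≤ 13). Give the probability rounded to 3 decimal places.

Finishing within 13 attempts ⇔ at least 4 successes in the first 13. With X ~ Binomial(13, 0.28), P(Y ≤ 13) = 1 − P(X ≤ 3).
  k=0: C(13,0)·0.28^0·0.72^13 = 0.01397
  k=1: C(13,1)·0.28^1·0.72^12 = 0.07065
  k=2: C(13,2)·0.28^2·0.72^11 = 0.16484
  k=3: C(13,3)·0.28^3·0.72^10 = 0.23505
1 − 0.48452 = 0.51548

0.515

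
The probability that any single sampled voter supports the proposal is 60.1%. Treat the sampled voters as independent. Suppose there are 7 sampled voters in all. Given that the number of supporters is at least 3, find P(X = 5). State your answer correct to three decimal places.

X ~ Binomial(7, 0.601). Want P(X=5 | X≥3) = P(X=5) / P(X≥3).
P(X=5) = C(7,5)·0.601^5·0.399^2 = 0.26214
P(X≥3) = 1 − 0.00161 − 0.01698 − 0.07671 = 0.90471
Ratio = 0.26214 / 0.90471 = 0.28975

0.290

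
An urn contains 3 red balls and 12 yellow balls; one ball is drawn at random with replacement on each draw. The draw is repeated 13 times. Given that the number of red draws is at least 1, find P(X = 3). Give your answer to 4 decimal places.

0.2600

X ~ Binomial(13, 0.20). Want P(X=3 | X≥1) = P(X=3) / P(X≥1).
P(X=3) = C(13,3)·0.20^3·0.80^10 = 0.245672
P(X≥1) = 1 − 0.054976 = 0.945024
Ratio = 0.245672 / 0.945024 = 0.259964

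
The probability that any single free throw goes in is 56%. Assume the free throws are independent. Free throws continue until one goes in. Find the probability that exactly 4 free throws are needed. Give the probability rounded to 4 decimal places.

Geometric (trials to first success), p = 0.56.
P(Y = 4) = (1−p)^3 · p = 0.085184 · 0.56 = 0.047703

0.0477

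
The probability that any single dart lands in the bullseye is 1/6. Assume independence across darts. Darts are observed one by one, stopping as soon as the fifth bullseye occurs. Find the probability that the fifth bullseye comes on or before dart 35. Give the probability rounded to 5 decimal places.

Finishing within 35 darts ⇔ at least 5 successes in the first 35. With X ~ Binomial(35, 0.166667), P(Y ≤ 35) = 1 − P(X ≤ 4).
  k=0: C(35,0)·0.166667^0·0.833333^35 = 0.0016930
  k=1: C(35,1)·0.166667^1·0.833333^34 = 0.0118510
  k=2: C(35,2)·0.166667^2·0.833333^33 = 0.0402933
  k=3: C(35,3)·0.166667^3·0.833333^32 = 0.0886454
  k=4: C(35,4)·0.166667^4·0.833333^31 = 0.1418326
1 − 0.2843153 = 0.7156847

0.71568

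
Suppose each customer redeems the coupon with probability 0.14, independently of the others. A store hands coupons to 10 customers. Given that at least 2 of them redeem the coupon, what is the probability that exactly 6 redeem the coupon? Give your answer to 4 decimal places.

X ~ Binomial(10, 0.14). Want P(X=6 | X≥2) = P(X=6) / P(X≥2).
P(X=6) = C(10,6)·0.14^6·0.86^4 = 0.000865
P(X≥2) = 1 − 0.221302 − 0.360258 = 0.418440
Ratio = 0.000865 / 0.418440 = 0.002067

0.0021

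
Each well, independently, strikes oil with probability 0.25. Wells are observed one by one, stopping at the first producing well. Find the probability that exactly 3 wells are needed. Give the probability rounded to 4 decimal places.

0.1406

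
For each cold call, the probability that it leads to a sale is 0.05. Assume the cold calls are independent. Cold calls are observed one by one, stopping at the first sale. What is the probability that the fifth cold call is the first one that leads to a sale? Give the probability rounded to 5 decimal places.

Geometric (trials to first success), p = 0.05.
P(Y = 5) = (1−p)^4 · p = 0.81451 · 0.05 = 0.0407253

0.04073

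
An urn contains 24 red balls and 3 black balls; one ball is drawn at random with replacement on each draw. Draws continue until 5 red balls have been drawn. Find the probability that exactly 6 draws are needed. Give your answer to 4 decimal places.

Y = trial on which the fifth success occurs; negative binomial, r=5, p=0.888889.
P(Y=6) = C(5,4) · p^5 · (1−p)^1
= 5 · 0.55493 · 0.11111 = 0.308294

0.3083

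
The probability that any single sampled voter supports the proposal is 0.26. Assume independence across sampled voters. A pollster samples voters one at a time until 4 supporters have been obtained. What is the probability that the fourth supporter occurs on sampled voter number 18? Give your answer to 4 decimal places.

0.0459

Y = trial on which the fourth success occurs; negative binomial, r=4, p=0.26.
P(Y=18) = C(17,3) · p^4 · (1−p)^14
= 680 · 0.0045698 · 0.014765 = 0.045882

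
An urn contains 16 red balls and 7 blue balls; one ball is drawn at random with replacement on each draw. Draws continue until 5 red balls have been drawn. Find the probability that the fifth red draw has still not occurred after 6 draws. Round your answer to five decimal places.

Needing more than 6 draws ⇔ fewer than 5 successes in the first 6. With X ~ Binomial(6, 0.695652), P(Y > 6) = P(X ≤ 4).
  k=0: C(6,0)·0.695652^0·0.304348^6 = 0.0007947
  k=1: C(6,1)·0.695652^1·0.304348^5 = 0.0108992
  k=2: C(6,2)·0.695652^2·0.304348^4 = 0.0622811
  k=3: C(6,3)·0.695652^3·0.304348^3 = 0.1898091
  k=4: C(6,4)·0.695652^4·0.304348^2 = 0.3253870
P(X ≤ 4) = 0.5891712

0.58917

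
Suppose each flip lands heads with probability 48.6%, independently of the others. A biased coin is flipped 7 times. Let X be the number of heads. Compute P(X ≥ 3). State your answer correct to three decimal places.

X ~ Binomial(7, 0.486); P(X ≥ 3) = Σ C(7,k) p^k (1−p)^(7−k) over k:
  k=3: C(7,3)·0.486^3·0.514^4 = 0.28043
  k=4: C(7,4)·0.486^4·0.514^3 = 0.26516
  k=5: C(7,5)·0.486^5·0.514^2 = 0.15043
  k=6: C(7,6)·0.486^6·0.514^1 = 0.04741
  k=7: C(7,7)·0.486^7·0.514^0 = 0.00640
Total = 0.74983

0.750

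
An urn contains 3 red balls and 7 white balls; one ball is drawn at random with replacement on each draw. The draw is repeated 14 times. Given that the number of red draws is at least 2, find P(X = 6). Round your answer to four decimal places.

0.1325

X ~ Binomial(14, 0.30). Want P(X=6 | X≥2) = P(X=6) / P(X≥2).
P(X=6) = C(14,6)·0.30^6·0.70^8 = 0.126202
P(X≥2) = 1 − 0.006782 − 0.040693 = 0.952524
Ratio = 0.126202 / 0.952524 = 0.132492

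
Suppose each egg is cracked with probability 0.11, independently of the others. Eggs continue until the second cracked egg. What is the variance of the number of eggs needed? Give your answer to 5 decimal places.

Y = total eggs until the second success; negative binomial with r=2, p=0.11.
Var(Y) = r(1−p)/p² = 2·0.89 / 0.11² = 147.1074380

147.10744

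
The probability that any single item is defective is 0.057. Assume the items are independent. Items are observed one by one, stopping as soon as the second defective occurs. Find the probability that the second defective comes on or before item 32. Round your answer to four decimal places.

0.5514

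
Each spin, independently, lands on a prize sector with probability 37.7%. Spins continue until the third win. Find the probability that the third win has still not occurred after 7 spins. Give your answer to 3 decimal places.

Needing more than 7 spins ⇔ fewer than 3 successes in the first 7. With X ~ Binomial(7, 0.377), P(Y > 7) = P(X ≤ 2).
  k=0: C(7,0)·0.377^0·0.623^7 = 0.03643
  k=1: C(7,1)·0.377^1·0.623^6 = 0.15430
  k=2: C(7,2)·0.377^2·0.623^5 = 0.28012
P(X ≤ 2) = 0.47085

0.471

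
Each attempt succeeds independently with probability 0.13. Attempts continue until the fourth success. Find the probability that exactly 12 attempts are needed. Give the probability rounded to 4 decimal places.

0.0155

Y = trial on which the fourth success occurs; negative binomial, r=4, p=0.13.
P(Y=12) = C(11,3) · p^4 · (1−p)^8
= 165 · 0.00028561 · 0.32821 = 0.015467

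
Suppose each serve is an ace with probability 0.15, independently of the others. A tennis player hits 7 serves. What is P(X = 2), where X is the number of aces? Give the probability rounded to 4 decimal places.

X ~ Binomial(n=7, p=0.15).
P(X=2) = C(7,2) · p^2 · (1−p)^5
= 21 · 0.0225 · 0.44371 = 0.209651

0.2097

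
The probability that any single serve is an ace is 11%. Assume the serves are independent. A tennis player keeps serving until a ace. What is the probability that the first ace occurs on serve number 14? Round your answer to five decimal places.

0.02418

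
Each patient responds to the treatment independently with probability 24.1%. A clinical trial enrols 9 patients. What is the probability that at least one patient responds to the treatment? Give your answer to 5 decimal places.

0.91641

P(at least one) = 1 − P(none) = 1 − (1 − 0.241)^9
= 1 − 0.0835942 = 0.9164058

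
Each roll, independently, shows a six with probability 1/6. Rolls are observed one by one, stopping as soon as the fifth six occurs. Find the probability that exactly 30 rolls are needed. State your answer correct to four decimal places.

Y = trial on which the fifth success occurs; negative binomial, r=5, p=0.166667.
P(Y=30) = C(29,4) · p^5 · (1−p)^25
= 23751 · 0.0001286 · 0.010483 = 0.032018

0.0320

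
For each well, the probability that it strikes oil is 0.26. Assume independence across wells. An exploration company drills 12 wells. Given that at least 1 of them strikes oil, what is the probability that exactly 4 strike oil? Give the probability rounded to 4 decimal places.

X ~ Binomial(12, 0.26). Want P(X=4 | X≥1) = P(X=4) / P(X≥1).
P(X=4) = C(12,4)·0.26^4·0.74^8 = 0.203401
P(X≥1) = 1 − 0.026964 = 0.973036
Ratio = 0.203401 / 0.973036 = 0.209037

0.2090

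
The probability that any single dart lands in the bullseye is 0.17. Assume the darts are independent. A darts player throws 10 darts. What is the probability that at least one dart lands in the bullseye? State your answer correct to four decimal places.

0.8448

P(at least one) = 1 − P(none) = 1 − (1 − 0.17)^10
= 1 − 0.155160 = 0.844840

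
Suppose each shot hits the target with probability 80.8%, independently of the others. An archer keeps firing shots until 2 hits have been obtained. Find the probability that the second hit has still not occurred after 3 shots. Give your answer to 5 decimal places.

Needing more than 3 shots ⇔ fewer than 2 successes in the first 3. With X ~ Binomial(3, 0.808), P(Y > 3) = P(X ≤ 1).
  k=0: C(3,0)·0.808^0·0.192^3 = 0.0070779
  k=1: C(3,1)·0.808^1·0.192^2 = 0.0893583
P(X ≤ 1) = 0.0964362

0.09644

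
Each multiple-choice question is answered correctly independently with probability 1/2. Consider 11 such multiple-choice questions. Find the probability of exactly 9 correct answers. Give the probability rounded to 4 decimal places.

X ~ Binomial(n=11, p=0.50).
P(X=9) = C(11,9) · p^9 · (1−p)^2
= 55 · 0.0019531 · 0.25 = 0.026855

0.0269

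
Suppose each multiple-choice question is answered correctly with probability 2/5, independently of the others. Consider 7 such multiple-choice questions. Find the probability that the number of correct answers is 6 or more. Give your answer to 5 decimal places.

0.01884

X ~ Binomial(7, 0.40); P(X ≥ 6) = Σ C(7,k) p^k (1−p)^(7−k) over k:
  k=6: C(7,6)·0.40^6·0.60^1 = 0.0172032
  k=7: C(7,7)·0.40^7·0.60^0 = 0.0016384
Total = 0.0188416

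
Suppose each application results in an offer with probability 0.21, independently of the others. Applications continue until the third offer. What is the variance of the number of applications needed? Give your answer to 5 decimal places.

Y = total applications until the third success; negative binomial with r=3, p=0.21.
Var(Y) = r(1−p)/p² = 3·0.79 / 0.21² = 53.7414966

53.74150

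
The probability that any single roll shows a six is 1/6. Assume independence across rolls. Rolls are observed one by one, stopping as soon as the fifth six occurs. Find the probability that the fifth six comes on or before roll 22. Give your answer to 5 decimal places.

Finishing within 22 rolls ⇔ at least 5 successes in the first 22. With X ~ Binomial(22, 0.166667), P(Y ≤ 22) = 1 − P(X ≤ 4).
  k=0: C(22,0)·0.166667^0·0.833333^22 = 0.0181139
  k=1: C(22,1)·0.166667^1·0.833333^21 = 0.0797013
  k=2: C(22,2)·0.166667^2·0.833333^20 = 0.1673727
  k=3: C(22,3)·0.166667^3·0.833333^19 = 0.2231636
  k=4: C(22,4)·0.166667^4·0.833333^18 = 0.2120054
1 − 0.7003568 = 0.2996432

0.29964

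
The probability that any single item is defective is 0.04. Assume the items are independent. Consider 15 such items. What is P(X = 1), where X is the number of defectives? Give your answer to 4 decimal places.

X ~ Binomial(n=15, p=0.04).
P(X=1) = C(15,1) · p^1 · (1−p)^14
= 15 · 0.04 · 0.56467 = 0.338804

0.3388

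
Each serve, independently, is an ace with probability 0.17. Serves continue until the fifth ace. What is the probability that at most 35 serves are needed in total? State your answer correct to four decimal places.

Finishing within 35 serves ⇔ at least 5 successes in the first 35. With X ~ Binomial(35, 0.17), P(Y ≤ 35) = 1 − P(X ≤ 4).
  k=0: C(35,0)·0.17^0·0.83^35 = 0.001471
  k=1: C(35,1)·0.17^1·0.83^34 = 0.010548
  k=2: C(35,2)·0.17^2·0.83^33 = 0.036728
  k=3: C(35,3)·0.17^3·0.83^32 = 0.082748
  k=4: C(35,4)·0.17^4·0.83^31 = 0.135586
1 − 0.267081 = 0.732919

0.7329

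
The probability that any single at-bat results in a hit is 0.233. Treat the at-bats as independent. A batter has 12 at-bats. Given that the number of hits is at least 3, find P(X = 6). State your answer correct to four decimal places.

0.0542

X ~ Binomial(12, 0.233). Want P(X=6 | X≥3) = P(X=6) / P(X≥3).
P(X=6) = C(12,6)·0.233^6·0.767^6 = 0.030101
P(X≥3) = 1 − 0.041452 − 0.151108 − 0.252470 = 0.554971
Ratio = 0.030101 / 0.554971 = 0.054239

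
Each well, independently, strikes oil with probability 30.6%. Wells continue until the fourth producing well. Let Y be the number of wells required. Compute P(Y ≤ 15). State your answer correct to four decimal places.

Finishing within 15 wells ⇔ at least 4 successes in the first 15. With X ~ Binomial(15, 0.306), P(Y ≤ 15) = 1 − P(X ≤ 3).
  k=0: C(15,0)·0.306^0·0.694^15 = 0.004172
  k=1: C(15,1)·0.306^1·0.694^14 = 0.027596
  k=2: C(15,2)·0.306^2·0.694^13 = 0.085174
  k=3: C(15,3)·0.306^3·0.694^12 = 0.162738
1 − 0.279680 = 0.720320

0.7203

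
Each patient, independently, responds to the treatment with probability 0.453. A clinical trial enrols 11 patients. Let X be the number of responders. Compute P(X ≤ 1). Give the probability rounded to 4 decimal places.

X ~ Binomial(11, 0.453); P(X ≤ 1) = Σ C(11,k) p^k (1−p)^(11−k) over k:
  k=0: C(11,0)·0.453^0·0.547^11 = 0.001312
  k=1: C(11,1)·0.453^1·0.547^10 = 0.011950
Total = 0.013262

0.0133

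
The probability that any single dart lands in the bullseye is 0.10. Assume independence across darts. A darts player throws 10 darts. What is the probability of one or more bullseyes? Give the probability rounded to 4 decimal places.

0.6513

P(at least one) = 1 − P(none) = 1 − (1 − 0.10)^10
= 1 − 0.348678 = 0.651322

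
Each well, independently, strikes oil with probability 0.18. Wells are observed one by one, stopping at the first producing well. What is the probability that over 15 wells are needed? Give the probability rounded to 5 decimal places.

Y = number of wells to the first success; geometric, p = 0.18.
P(Y > 15) = P(first 15 all fail) = (1−p)^15 = 0.0509575

0.05096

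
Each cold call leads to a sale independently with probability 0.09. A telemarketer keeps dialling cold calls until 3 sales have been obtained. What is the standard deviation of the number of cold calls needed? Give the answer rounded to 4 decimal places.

18.3586

Y = total cold calls until the third success; negative binomial with r=3, p=0.09.
SD(Y) = √[r(1−p)/p²] = √(337.037037) = 18.358568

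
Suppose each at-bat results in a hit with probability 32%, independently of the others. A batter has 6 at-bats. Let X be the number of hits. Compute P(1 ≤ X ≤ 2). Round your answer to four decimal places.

0.6076

X ~ Binomial(6, 0.32); P(1 ≤ X ≤ 2) = Σ C(6,k) p^k (1−p)^(6−k) over k:
  k=1: C(6,1)·0.32^1·0.68^5 = 0.279155
  k=2: C(6,2)·0.32^2·0.68^4 = 0.328418
Total = 0.607573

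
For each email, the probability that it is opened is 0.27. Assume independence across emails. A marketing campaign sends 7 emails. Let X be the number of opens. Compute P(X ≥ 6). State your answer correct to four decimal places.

0.0021

X ~ Binomial(7, 0.27); P(X ≥ 6) = Σ C(7,k) p^k (1−p)^(7−k) over k:
  k=6: C(7,6)·0.27^6·0.73^1 = 0.001980
  k=7: C(7,7)·0.27^7·0.73^0 = 0.000105
Total = 0.002084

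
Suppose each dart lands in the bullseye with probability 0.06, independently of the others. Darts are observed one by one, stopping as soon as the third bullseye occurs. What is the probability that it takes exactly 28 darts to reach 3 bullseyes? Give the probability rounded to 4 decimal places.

Y = trial on which the third success occurs; negative binomial, r=3, p=0.06.
P(Y=28) = C(27,2) · p^3 · (1−p)^25
= 351 · 0.000216 · 0.21291 = 0.016142

0.0161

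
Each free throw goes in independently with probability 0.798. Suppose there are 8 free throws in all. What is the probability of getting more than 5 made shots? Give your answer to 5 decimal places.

X ~ Binomial(8, 0.798); P(X ≥ 6) = Σ C(8,k) p^k (1−p)^(8−k) over k:
  k=6: C(8,6)·0.798^6·0.202^2 = 0.2950381
  k=7: C(8,7)·0.798^7·0.202^1 = 0.3330133
  k=8: C(8,8)·0.798^8·0.202^0 = 0.1644459
Total = 0.7924974

0.79250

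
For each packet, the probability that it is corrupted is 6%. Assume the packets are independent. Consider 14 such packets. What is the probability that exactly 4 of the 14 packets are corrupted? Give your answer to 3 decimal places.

0.007

X ~ Binomial(n=14, p=0.06).
P(X=4) = C(14,4) · p^4 · (1−p)^10
= 1001 · 1.296e-05 · 0.53862 = 0.00699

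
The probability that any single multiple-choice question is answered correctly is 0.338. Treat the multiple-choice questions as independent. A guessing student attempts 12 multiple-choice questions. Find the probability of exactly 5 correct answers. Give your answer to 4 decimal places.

0.1947

X ~ Binomial(n=12, p=0.338).
P(X=5) = C(12,5) · p^5 · (1−p)^7
= 792 · 0.0044115 · 0.055719 = 0.194677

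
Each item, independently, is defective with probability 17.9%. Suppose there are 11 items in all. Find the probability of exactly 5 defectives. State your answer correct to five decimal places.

0.02600

X ~ Binomial(n=11, p=0.179).
P(X=5) = C(11,5) · p^5 · (1−p)^6
= 462 · 0.00018377 · 0.30624 = 0.0259996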